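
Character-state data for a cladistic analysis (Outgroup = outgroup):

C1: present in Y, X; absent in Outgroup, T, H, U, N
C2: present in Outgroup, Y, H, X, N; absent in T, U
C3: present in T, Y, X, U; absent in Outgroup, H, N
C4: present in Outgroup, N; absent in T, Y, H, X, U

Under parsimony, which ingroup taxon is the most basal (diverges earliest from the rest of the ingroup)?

Character polarity is set by the outgroup: the derived state is whichever differs from the outgroup's state, so for C2, C4 the derived state is 'absent', and for the remaining characters it is 'present'.
Only X and Y show the derived state 'present' for C1, supporting them as a clade.
Only T and U show the derived state 'absent' for C2, supporting them as a clade.
C3 (derived state 'present') is shared by T, U, X, and Y — a synapomorphy uniting that clade.
Only H, T, U, X, and Y show the derived state 'absent' for C4, supporting them as a clade.
Most parsimonious ingroup topology: ((((T,U),(Y,X)),H),N).
N is sister to the clade containing all other ingroup taxa, so it is the earliest-diverging (most basal) ingroup lineage.

N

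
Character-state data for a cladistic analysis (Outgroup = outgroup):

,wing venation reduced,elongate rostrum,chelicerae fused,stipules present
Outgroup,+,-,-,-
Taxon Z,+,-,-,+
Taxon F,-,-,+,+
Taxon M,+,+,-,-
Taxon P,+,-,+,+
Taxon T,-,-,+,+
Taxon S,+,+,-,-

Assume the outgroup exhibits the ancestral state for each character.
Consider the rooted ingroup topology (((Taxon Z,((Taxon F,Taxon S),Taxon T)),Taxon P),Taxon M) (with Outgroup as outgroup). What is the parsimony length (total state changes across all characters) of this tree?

Map each character onto (((Taxon Z,((Taxon F,Taxon S),Taxon T)),Taxon P),Taxon M) (rooted by Outgroup) and count the minimum state changes it requires (Fitch parsimony):
wing venation reduced: 2; elongate rostrum: 2; chelicerae fused: 3; stipules present: 2.
Total tree length = 9.

9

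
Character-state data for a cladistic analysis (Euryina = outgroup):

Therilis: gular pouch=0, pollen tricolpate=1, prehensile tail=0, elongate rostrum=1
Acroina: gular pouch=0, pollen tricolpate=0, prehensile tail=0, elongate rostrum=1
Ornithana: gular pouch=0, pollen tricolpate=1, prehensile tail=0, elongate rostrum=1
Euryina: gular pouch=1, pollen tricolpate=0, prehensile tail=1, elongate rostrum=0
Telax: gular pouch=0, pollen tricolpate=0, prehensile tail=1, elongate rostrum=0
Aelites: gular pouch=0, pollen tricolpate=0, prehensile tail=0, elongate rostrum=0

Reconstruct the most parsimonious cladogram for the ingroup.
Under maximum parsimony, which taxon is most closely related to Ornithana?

Character polarity is set by the outgroup: the derived state is whichever differs from the outgroup's state, so for gular pouch, prehensile tail the derived state is '0', and for the remaining characters it is '1'.
gular pouch (derived state '0') is shared by all ingroup taxa — unites the whole ingroup.
Only Ornithana and Therilis show the derived state '1' for pollen tricolpate, supporting them as a clade.
Only Acroina, Aelites, Ornithana, and Therilis show the derived state '0' for prehensile tail, supporting them as a clade.
elongate rostrum: derived state '1' in Acroina, Ornithana, and Therilis only — synapomorphy for {Acroina, Ornithana, Therilis}.
Most parsimonious ingroup topology: (((Acroina,(Ornithana,Therilis)),Aelites),Telax).
Ornithana and Therilis form a cherry on this tree, so they are sister taxa.

Therilis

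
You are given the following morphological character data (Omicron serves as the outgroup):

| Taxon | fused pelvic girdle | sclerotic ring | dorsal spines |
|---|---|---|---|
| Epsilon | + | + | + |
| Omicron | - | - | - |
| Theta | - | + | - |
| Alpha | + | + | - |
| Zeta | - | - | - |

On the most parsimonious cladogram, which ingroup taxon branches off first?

The outgroup has state '-' for every character, so '+' is the derived state throughout.
fused pelvic girdle (derived state '+') is shared by Alpha and Epsilon — a synapomorphy uniting that clade.
sclerotic ring: derived state '+' in Alpha, Epsilon, and Theta only — synapomorphy for {Alpha, Epsilon, Theta}.
dorsal spines: derived state '+' in Epsilon only — an autapomorphy, so it tells us nothing about relationships among taxa.
Most parsimonious ingroup topology: ((Theta,(Alpha,Epsilon)),Zeta).
Zeta is sister to the clade containing all other ingroup taxa, so it is the earliest-diverging (most basal) ingroup lineage.

Zeta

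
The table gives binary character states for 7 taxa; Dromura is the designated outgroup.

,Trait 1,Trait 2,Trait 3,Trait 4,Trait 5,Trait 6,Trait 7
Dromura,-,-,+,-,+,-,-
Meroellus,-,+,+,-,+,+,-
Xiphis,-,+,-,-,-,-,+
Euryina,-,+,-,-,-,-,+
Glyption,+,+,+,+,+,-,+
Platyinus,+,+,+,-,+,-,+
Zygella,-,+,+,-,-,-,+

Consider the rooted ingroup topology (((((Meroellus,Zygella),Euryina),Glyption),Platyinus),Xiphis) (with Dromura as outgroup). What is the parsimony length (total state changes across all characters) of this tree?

Map each character onto (((((Meroellus,Zygella),Euryina),Glyption),Platyinus),Xiphis) (rooted by Dromura) and count the minimum state changes it requires (Fitch parsimony):
Trait 1: 2; Trait 2: 1; Trait 3: 2; Trait 4: 1; Trait 5: 3; Trait 6: 1; Trait 7: 2.
Total tree length = 12.

12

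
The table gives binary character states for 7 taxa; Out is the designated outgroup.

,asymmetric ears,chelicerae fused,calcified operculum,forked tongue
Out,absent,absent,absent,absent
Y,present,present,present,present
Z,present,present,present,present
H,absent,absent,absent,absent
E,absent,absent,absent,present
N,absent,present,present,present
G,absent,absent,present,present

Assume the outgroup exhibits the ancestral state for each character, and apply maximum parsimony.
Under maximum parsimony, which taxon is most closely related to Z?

The outgroup has state 'absent' for every character, so 'present' is the derived state throughout.
asymmetric ears: derived state 'present' in Y and Z only — synapomorphy for {Y, Z}.
chelicerae fused (derived state 'present') is shared by N, Y, and Z — a synapomorphy uniting that clade.
calcified operculum (derived state 'present') is shared by G, N, Y, and Z — a synapomorphy uniting that clade.
Only E, G, N, Y, and Z show the derived state 'present' for forked tongue, supporting them as a clade.
Most parsimonious ingroup topology: (((((Y,Z),N),G),E),H).
Z and Y form a cherry on this tree, so they are sister taxa.

Y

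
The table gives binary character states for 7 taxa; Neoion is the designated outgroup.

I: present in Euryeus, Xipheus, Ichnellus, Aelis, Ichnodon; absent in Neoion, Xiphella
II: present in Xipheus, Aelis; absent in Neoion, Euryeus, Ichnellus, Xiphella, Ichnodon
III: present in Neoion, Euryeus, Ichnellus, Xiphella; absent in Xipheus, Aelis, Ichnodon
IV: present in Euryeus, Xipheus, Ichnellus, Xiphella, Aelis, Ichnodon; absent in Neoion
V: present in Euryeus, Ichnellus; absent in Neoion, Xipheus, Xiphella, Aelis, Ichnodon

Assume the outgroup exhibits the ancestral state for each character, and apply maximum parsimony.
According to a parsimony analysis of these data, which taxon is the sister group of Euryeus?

Character polarity is set by the outgroup: the derived state is whichever differs from the outgroup's state, so for III the derived state is 'absent', and for the remaining characters it is 'present'.
I: derived state 'present' in Aelis, Euryeus, Ichnellus, Ichnodon, and Xipheus only — synapomorphy for {Aelis, Euryeus, Ichnellus, Ichnodon, Xipheus}.
Only Aelis and Xipheus show the derived state 'present' for II, supporting them as a clade.
Only Aelis, Ichnodon, and Xipheus show the derived state 'absent' for III, supporting them as a clade.
IV (derived state 'present') is shared by all ingroup taxa — unites the whole ingroup.
V: derived state 'present' in Euryeus and Ichnellus only — synapomorphy for {Euryeus, Ichnellus}.
Most parsimonious ingroup topology: ((((Xipheus,Aelis),Ichnodon),(Euryeus,Ichnellus)),Xiphella).
Euryeus and Ichnellus form a cherry on this tree, so they are sister taxa.

Ichnellus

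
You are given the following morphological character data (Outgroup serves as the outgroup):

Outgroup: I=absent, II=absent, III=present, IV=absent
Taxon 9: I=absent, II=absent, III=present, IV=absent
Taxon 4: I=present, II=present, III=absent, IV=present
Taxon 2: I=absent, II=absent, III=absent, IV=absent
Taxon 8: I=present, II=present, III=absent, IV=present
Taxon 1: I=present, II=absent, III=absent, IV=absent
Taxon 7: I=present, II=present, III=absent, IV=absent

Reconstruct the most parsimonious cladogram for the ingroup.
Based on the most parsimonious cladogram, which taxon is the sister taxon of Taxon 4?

Taxon 8

Character polarity is set by the outgroup: the derived state is whichever differs from the outgroup's state, so for III the derived state is 'absent', and for the remaining characters it is 'present'.
Only Taxon 1, Taxon 4, Taxon 7, and Taxon 8 show the derived state 'present' for I, supporting them as a clade.
Only Taxon 4, Taxon 7, and Taxon 8 show the derived state 'present' for II, supporting them as a clade.
Only Taxon 1, Taxon 2, Taxon 4, Taxon 7, and Taxon 8 show the derived state 'absent' for III, supporting them as a clade.
IV (derived state 'present') is shared by Taxon 4 and Taxon 8 — a synapomorphy uniting that clade.
Most parsimonious ingroup topology: (Taxon 9,((((Taxon 4,Taxon 8),Taxon 7),Taxon 1),Taxon 2)).
Taxon 4 and Taxon 8 form a cherry on this tree, so they are sister taxa.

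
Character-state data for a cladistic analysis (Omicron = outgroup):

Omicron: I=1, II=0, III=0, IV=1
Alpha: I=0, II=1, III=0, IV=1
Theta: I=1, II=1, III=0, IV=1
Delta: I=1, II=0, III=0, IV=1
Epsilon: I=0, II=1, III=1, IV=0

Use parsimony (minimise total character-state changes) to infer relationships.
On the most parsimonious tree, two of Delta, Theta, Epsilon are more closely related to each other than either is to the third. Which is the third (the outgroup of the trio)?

Character polarity is set by the outgroup: the derived state is whichever differs from the outgroup's state, so for I, IV the derived state is '0', and for the remaining characters it is '1'.
Only Alpha and Epsilon show the derived state '0' for I, supporting them as a clade.
II: derived state '1' in Alpha, Epsilon, and Theta only — synapomorphy for {Alpha, Epsilon, Theta}.
III (derived state '1') is unique to Epsilon (autapomorphy; uninformative for grouping).
IV: derived state '0' in Epsilon only — an autapomorphy, so it tells us nothing about relationships among taxa.
Most parsimonious ingroup topology: (((Alpha,Epsilon),Theta),Delta).
Theta and Epsilon share a more recent common ancestor with each other than either does with Delta, so Delta is the least closely related of the three.

Delta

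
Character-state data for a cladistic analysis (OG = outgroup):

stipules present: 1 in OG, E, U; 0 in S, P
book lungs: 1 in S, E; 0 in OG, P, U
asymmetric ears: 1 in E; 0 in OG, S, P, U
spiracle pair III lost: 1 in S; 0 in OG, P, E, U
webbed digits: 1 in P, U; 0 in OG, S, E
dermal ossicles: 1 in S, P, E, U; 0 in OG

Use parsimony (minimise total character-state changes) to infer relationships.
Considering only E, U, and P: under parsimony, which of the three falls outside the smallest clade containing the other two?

Character polarity is set by the outgroup: the derived state is whichever differs from the outgroup's state, so for stipules present the derived state is '0', and for the remaining characters it is '1'.
stipules present (state '0') occurs in P and S but conflicts with the nesting implied by the other characters — most parsimoniously interpreted as homoplasy.
book lungs (derived state '1') is shared by E and S — a synapomorphy uniting that clade.
asymmetric ears (derived state '1') is unique to E (autapomorphy; uninformative for grouping).
spiracle pair III lost: derived state '1' in S only — an autapomorphy, so it tells us nothing about relationships among taxa.
webbed digits: derived state '1' in P and U only — synapomorphy for {P, U}.
All ingroup taxa share the derived state '1' for dermal ossicles; it defines the ingroup but does not resolve relationships within it.
Most parsimonious ingroup topology: ((S,E),(P,U)).
U and P share a more recent common ancestor with each other than either does with E, so E is the least closely related of the three.

E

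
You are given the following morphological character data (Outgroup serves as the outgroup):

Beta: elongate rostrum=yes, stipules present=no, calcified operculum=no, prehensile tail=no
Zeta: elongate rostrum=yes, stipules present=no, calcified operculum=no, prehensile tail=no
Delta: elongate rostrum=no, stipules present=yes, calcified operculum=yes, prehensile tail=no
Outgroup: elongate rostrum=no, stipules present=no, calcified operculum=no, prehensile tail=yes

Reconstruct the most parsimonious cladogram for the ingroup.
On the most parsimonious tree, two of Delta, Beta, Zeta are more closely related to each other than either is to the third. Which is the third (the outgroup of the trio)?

Character polarity is set by the outgroup: the derived state is whichever differs from the outgroup's state, so for prehensile tail the derived state is 'no', and for the remaining characters it is 'yes'.
Only Beta and Zeta show the derived state 'yes' for elongate rostrum, supporting them as a clade.
stipules present (derived state 'yes') is unique to Delta (autapomorphy; uninformative for grouping).
calcified operculum (derived state 'yes') is unique to Delta (autapomorphy; uninformative for grouping).
prehensile tail (derived state 'no') is shared by all ingroup taxa — unites the whole ingroup.
Most parsimonious ingroup topology: ((Beta,Zeta),Delta).
Zeta and Beta share a more recent common ancestor with each other than either does with Delta, so Delta is the least closely related of the three.

Delta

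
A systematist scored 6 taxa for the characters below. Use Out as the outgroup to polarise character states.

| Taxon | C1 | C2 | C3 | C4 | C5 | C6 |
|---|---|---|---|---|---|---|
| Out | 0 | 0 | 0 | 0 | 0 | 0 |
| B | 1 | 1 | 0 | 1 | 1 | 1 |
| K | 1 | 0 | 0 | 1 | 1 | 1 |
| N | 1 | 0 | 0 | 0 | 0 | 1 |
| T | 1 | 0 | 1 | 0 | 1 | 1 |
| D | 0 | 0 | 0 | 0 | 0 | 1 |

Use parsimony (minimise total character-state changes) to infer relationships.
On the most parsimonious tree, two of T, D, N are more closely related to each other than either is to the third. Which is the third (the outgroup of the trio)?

D

The outgroup has state '0' for every character, so '1' is the derived state throughout.
C1: derived state '1' in B, K, N, and T only — synapomorphy for {B, K, N, T}.
C2: derived state '1' in B only — an autapomorphy, so it tells us nothing about relationships among taxa.
C3: derived state '1' in T only — an autapomorphy, so it tells us nothing about relationships among taxa.
C4 (derived state '1') is shared by B and K — a synapomorphy uniting that clade.
C5: derived state '1' in B, K, and T only — synapomorphy for {B, K, T}.
All ingroup taxa share the derived state '1' for C6; it defines the ingroup but does not resolve relationships within it.
Most parsimonious ingroup topology: ((((B,K),T),N),D).
T and N share a more recent common ancestor with each other than either does with D, so D is the least closely related of the three.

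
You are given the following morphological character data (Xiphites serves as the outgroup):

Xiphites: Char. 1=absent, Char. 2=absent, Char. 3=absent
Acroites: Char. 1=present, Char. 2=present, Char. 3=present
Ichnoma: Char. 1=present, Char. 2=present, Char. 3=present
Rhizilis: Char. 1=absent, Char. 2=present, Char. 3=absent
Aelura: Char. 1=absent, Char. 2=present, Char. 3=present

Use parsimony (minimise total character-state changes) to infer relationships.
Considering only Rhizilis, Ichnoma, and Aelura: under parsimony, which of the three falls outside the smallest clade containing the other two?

The outgroup has state 'absent' for every character, so 'present' is the derived state throughout.
Char. 1 (derived state 'present') is shared by Acroites and Ichnoma — a synapomorphy uniting that clade.
Char. 2 (derived state 'present') is shared by all ingroup taxa — unites the whole ingroup.
Only Acroites, Aelura, and Ichnoma show the derived state 'present' for Char. 3, supporting them as a clade.
Most parsimonious ingroup topology: (((Acroites,Ichnoma),Aelura),Rhizilis).
Ichnoma and Aelura share a more recent common ancestor with each other than either does with Rhizilis, so Rhizilis is the least closely related of the three.

Rhizilis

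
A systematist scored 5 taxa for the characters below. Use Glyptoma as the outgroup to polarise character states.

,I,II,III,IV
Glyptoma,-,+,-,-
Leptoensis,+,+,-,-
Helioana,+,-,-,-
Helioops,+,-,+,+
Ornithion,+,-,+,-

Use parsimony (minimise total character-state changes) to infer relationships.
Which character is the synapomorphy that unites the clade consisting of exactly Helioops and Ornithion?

III

Character polarity is set by the outgroup: the derived state is whichever differs from the outgroup's state, so for II the derived state is '-', and for the remaining characters it is '+'.
All ingroup taxa share the derived state '+' for I; it defines the ingroup but does not resolve relationships within it.
II (derived state '-') is shared by Helioana, Helioops, and Ornithion — a synapomorphy uniting that clade.
III: derived state '+' in Helioops and Ornithion only — synapomorphy for {Helioops, Ornithion}.
IV (derived state '+') is unique to Helioops (autapomorphy; uninformative for grouping).
Most parsimonious ingroup topology: (Leptoensis,(Helioana,(Helioops,Ornithion))).
The clade {Helioops, Ornithion} is supported by III: its derived state '+' occurs in exactly those taxa and in no other taxon (including the outgroup).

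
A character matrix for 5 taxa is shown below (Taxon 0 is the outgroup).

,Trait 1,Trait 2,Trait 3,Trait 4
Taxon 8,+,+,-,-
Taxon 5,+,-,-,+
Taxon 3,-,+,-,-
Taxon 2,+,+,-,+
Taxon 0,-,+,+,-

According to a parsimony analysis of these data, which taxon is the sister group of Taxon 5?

Character polarity is set by the outgroup: the derived state is whichever differs from the outgroup's state, so for Trait 2, Trait 3 the derived state is '-', and for the remaining characters it is '+'.
Trait 1: derived state '+' in Taxon 2, Taxon 5, and Taxon 8 only — synapomorphy for {Taxon 2, Taxon 5, Taxon 8}.
Trait 2 (derived state '-') is unique to Taxon 5 (autapomorphy; uninformative for grouping).
Trait 3 (derived state '-') is shared by all ingroup taxa — unites the whole ingroup.
Trait 4 (derived state '+') is shared by Taxon 2 and Taxon 5 — a synapomorphy uniting that clade.
Most parsimonious ingroup topology: (((Taxon 2,Taxon 5),Taxon 8),Taxon 3).
Taxon 5 and Taxon 2 form a cherry on this tree, so they are sister taxa.

Taxon 2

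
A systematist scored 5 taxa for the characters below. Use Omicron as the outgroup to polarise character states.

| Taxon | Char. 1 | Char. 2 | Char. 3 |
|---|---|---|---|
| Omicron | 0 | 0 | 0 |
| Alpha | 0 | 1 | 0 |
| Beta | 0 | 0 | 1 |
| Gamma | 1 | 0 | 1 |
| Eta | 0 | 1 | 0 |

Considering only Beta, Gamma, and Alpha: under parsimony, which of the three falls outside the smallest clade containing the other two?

Alpha

The outgroup has state '0' for every character, so '1' is the derived state throughout.
Char. 1 (derived state '1') is unique to Gamma (autapomorphy; uninformative for grouping).
Char. 2 (derived state '1') is shared by Alpha and Eta — a synapomorphy uniting that clade.
Only Beta and Gamma show the derived state '1' for Char. 3, supporting them as a clade.
Most parsimonious ingroup topology: ((Alpha,Eta),(Beta,Gamma)).
Gamma and Beta share a more recent common ancestor with each other than either does with Alpha, so Alpha is the least closely related of the three.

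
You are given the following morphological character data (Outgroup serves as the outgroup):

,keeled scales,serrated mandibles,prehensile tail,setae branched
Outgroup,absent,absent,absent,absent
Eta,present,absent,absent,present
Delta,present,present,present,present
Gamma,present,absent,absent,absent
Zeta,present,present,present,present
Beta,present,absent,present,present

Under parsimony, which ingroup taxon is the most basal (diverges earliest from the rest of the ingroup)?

Gamma

The outgroup has state 'absent' for every character, so 'present' is the derived state throughout.
keeled scales (derived state 'present') is shared by all ingroup taxa — unites the whole ingroup.
Only Delta and Zeta show the derived state 'present' for serrated mandibles, supporting them as a clade.
prehensile tail (derived state 'present') is shared by Beta, Delta, and Zeta — a synapomorphy uniting that clade.
Only Beta, Delta, Eta, and Zeta show the derived state 'present' for setae branched, supporting them as a clade.
Most parsimonious ingroup topology: ((Eta,((Delta,Zeta),Beta)),Gamma).
Gamma is sister to the clade containing all other ingroup taxa, so it is the earliest-diverging (most basal) ingroup lineage.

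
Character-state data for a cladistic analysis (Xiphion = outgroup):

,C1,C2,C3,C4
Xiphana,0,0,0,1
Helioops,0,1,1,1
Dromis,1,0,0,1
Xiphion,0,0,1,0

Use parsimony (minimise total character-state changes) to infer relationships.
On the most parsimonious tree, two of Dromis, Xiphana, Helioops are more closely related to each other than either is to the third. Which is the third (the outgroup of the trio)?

Helioops

Character polarity is set by the outgroup: the derived state is whichever differs from the outgroup's state, so for C3 the derived state is '0', and for the remaining characters it is '1'.
C1: derived state '1' in Dromis only — an autapomorphy, so it tells us nothing about relationships among taxa.
C2 (derived state '1') is unique to Helioops (autapomorphy; uninformative for grouping).
Only Dromis and Xiphana show the derived state '0' for C3, supporting them as a clade.
All ingroup taxa share the derived state '1' for C4; it defines the ingroup but does not resolve relationships within it.
Most parsimonious ingroup topology: (Helioops,(Xiphana,Dromis)).
Xiphana and Dromis share a more recent common ancestor with each other than either does with Helioops, so Helioops is the least closely related of the three.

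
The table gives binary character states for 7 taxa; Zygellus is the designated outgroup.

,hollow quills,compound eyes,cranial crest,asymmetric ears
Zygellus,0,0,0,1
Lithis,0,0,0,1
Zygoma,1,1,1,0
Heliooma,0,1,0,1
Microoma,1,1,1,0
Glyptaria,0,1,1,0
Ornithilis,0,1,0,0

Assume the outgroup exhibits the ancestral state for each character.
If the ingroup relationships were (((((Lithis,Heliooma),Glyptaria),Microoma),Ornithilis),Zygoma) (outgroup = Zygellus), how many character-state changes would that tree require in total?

Map each character onto (((((Lithis,Heliooma),Glyptaria),Microoma),Ornithilis),Zygoma) (rooted by Zygellus) and count the minimum state changes it requires (Fitch parsimony):
hollow quills: 2; compound eyes: 2; cranial crest: 3; asymmetric ears: 2.
Total tree length = 9.

9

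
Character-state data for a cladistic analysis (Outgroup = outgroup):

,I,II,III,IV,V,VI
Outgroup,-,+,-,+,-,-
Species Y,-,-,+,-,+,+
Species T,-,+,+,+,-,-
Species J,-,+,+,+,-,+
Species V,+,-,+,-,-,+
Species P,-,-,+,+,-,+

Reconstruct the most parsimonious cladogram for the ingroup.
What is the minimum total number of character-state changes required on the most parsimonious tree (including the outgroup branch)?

6

Character polarity is set by the outgroup: the derived state is whichever differs from the outgroup's state, so for II, IV the derived state is '-', and for the remaining characters it is '+'.
I (derived state '+') is unique to Species V (autapomorphy; uninformative for grouping).
II: derived state '-' in Species P, Species V, and Species Y only — synapomorphy for {Species P, Species V, Species Y}.
III (derived state '+') is shared by all ingroup taxa — unites the whole ingroup.
IV (derived state '-') is shared by Species V and Species Y — a synapomorphy uniting that clade.
V (derived state '+') is unique to Species Y (autapomorphy; uninformative for grouping).
VI (derived state '+') is shared by Species J, Species P, Species V, and Species Y — a synapomorphy uniting that clade.
Most parsimonious ingroup topology: ((((Species Y,Species V),Species P),Species J),Species T).
Changes per character on this tree: I: 1; II: 1; III: 1; IV: 1; V: 1; VI: 1.
Total = 6.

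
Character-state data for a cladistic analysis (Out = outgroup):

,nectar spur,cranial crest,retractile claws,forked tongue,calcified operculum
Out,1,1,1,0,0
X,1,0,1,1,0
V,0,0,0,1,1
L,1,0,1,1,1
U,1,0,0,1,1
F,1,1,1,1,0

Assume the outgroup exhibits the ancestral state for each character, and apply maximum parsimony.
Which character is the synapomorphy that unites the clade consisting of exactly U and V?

retractile claws

Character polarity is set by the outgroup: the derived state is whichever differs from the outgroup's state, so for nectar spur, cranial crest, retractile claws the derived state is '0', and for the remaining characters it is '1'.
nectar spur (derived state '0') is unique to V (autapomorphy; uninformative for grouping).
Only L, U, V, and X show the derived state '0' for cranial crest, supporting them as a clade.
Only U and V show the derived state '0' for retractile claws, supporting them as a clade.
All ingroup taxa share the derived state '1' for forked tongue; it defines the ingroup but does not resolve relationships within it.
calcified operculum (derived state '1') is shared by L, U, and V — a synapomorphy uniting that clade.
Most parsimonious ingroup topology: ((X,((V,U),L)),F).
The clade {U, V} is supported by retractile claws: its derived state '0' occurs in exactly those taxa and in no other taxon (including the outgroup).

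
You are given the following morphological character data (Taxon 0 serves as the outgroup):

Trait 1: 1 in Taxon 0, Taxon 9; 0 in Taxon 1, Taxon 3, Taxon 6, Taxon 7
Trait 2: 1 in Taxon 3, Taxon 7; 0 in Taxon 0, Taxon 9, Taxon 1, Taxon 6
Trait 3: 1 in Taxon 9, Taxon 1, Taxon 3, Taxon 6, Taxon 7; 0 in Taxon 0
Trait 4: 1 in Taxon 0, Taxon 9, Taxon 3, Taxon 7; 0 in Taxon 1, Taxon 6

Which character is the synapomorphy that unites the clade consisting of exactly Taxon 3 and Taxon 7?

Trait 2

Character polarity is set by the outgroup: the derived state is whichever differs from the outgroup's state, so for Trait 1, Trait 4 the derived state is '0', and for the remaining characters it is '1'.
Only Taxon 1, Taxon 3, Taxon 6, and Taxon 7 show the derived state '0' for Trait 1, supporting them as a clade.
Trait 2 (derived state '1') is shared by Taxon 3 and Taxon 7 — a synapomorphy uniting that clade.
All ingroup taxa share the derived state '1' for Trait 3; it defines the ingroup but does not resolve relationships within it.
Trait 4 (derived state '0') is shared by Taxon 1 and Taxon 6 — a synapomorphy uniting that clade.
Most parsimonious ingroup topology: (Taxon 9,((Taxon 1,Taxon 6),(Taxon 3,Taxon 7))).
The clade {Taxon 3, Taxon 7} is supported by Trait 2: its derived state '1' occurs in exactly those taxa and in no other taxon (including the outgroup).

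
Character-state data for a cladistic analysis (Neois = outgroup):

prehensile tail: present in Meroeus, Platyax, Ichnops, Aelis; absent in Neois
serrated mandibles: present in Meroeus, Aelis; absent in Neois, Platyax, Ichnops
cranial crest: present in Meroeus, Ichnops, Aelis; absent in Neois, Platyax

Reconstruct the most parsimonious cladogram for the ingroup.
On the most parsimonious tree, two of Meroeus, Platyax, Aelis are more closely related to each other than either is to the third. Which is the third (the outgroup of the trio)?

Platyax

The outgroup has state 'absent' for every character, so 'present' is the derived state throughout.
All ingroup taxa share the derived state 'present' for prehensile tail; it defines the ingroup but does not resolve relationships within it.
serrated mandibles (derived state 'present') is shared by Aelis and Meroeus — a synapomorphy uniting that clade.
Only Aelis, Ichnops, and Meroeus show the derived state 'present' for cranial crest, supporting them as a clade.
Most parsimonious ingroup topology: ((Ichnops,(Aelis,Meroeus)),Platyax).
Meroeus and Aelis share a more recent common ancestor with each other than either does with Platyax, so Platyax is the least closely related of the three.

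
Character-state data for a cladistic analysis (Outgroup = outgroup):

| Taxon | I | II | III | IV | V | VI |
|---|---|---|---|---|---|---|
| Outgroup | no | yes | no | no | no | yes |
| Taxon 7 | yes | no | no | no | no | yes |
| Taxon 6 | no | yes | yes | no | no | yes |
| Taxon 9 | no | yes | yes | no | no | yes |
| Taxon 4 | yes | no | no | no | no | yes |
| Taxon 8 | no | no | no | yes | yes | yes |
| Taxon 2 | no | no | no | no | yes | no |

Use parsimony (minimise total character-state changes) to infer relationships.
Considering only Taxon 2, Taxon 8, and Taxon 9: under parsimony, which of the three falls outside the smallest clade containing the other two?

Taxon 9

Character polarity is set by the outgroup: the derived state is whichever differs from the outgroup's state, so for II, VI the derived state is 'no', and for the remaining characters it is 'yes'.
I: derived state 'yes' in Taxon 4 and Taxon 7 only — synapomorphy for {Taxon 4, Taxon 7}.
Only Taxon 2, Taxon 4, Taxon 7, and Taxon 8 show the derived state 'no' for II, supporting them as a clade.
III: derived state 'yes' in Taxon 6 and Taxon 9 only — synapomorphy for {Taxon 6, Taxon 9}.
IV: derived state 'yes' in Taxon 8 only — an autapomorphy, so it tells us nothing about relationships among taxa.
V: derived state 'yes' in Taxon 2 and Taxon 8 only — synapomorphy for {Taxon 2, Taxon 8}.
VI: derived state 'no' in Taxon 2 only — an autapomorphy, so it tells us nothing about relationships among taxa.
Most parsimonious ingroup topology: (((Taxon 7,Taxon 4),(Taxon 8,Taxon 2)),(Taxon 6,Taxon 9)).
Taxon 2 and Taxon 8 share a more recent common ancestor with each other than either does with Taxon 9, so Taxon 9 is the least closely related of the three.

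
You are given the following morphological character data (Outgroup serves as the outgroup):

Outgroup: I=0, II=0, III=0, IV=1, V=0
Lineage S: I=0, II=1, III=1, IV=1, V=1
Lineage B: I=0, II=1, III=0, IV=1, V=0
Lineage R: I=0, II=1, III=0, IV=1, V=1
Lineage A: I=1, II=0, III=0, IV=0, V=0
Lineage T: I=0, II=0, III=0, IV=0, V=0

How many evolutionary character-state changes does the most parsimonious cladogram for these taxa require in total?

Character polarity is set by the outgroup: the derived state is whichever differs from the outgroup's state, so for IV the derived state is '0', and for the remaining characters it is '1'.
I (derived state '1') is unique to Lineage A (autapomorphy; uninformative for grouping).
II (derived state '1') is shared by Lineage B, Lineage R, and Lineage S — a synapomorphy uniting that clade.
III: derived state '1' in Lineage S only — an autapomorphy, so it tells us nothing about relationships among taxa.
IV (derived state '0') is shared by Lineage A and Lineage T — a synapomorphy uniting that clade.
Only Lineage R and Lineage S show the derived state '1' for V, supporting them as a clade.
Most parsimonious ingroup topology: (((Lineage S,Lineage R),Lineage B),(Lineage A,Lineage T)).
Changes per character on this tree: I: 1; II: 1; III: 1; IV: 1; V: 1.
Total = 5.

5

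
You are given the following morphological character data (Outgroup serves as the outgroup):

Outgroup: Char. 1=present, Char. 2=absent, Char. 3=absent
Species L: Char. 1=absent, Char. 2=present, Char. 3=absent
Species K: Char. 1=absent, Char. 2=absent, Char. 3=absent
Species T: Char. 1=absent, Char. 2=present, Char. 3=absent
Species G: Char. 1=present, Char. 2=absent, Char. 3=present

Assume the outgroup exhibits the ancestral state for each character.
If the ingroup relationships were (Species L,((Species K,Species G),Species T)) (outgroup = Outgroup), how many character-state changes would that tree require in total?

5

Map each character onto (Species L,((Species K,Species G),Species T)) (rooted by Outgroup) and count the minimum state changes it requires (Fitch parsimony):
Char. 1: 2; Char. 2: 2; Char. 3: 1.
Total tree length = 5.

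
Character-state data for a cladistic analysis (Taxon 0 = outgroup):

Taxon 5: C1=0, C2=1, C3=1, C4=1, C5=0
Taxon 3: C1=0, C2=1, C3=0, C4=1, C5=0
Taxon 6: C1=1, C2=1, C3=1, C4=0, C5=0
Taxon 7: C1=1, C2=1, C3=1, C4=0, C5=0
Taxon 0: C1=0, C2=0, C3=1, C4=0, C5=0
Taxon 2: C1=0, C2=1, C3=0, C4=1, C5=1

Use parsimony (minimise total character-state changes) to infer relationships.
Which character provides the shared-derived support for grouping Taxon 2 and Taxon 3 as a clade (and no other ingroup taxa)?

Character polarity is set by the outgroup: the derived state is whichever differs from the outgroup's state, so for C3 the derived state is '0', and for the remaining characters it is '1'.
C1 (derived state '1') is shared by Taxon 6 and Taxon 7 — a synapomorphy uniting that clade.
All ingroup taxa share the derived state '1' for C2; it defines the ingroup but does not resolve relationships within it.
C3: derived state '0' in Taxon 2 and Taxon 3 only — synapomorphy for {Taxon 2, Taxon 3}.
Only Taxon 2, Taxon 3, and Taxon 5 show the derived state '1' for C4, supporting them as a clade.
C5 (derived state '1') is unique to Taxon 2 (autapomorphy; uninformative for grouping).
Most parsimonious ingroup topology: (((Taxon 3,Taxon 2),Taxon 5),(Taxon 7,Taxon 6)).
The clade {Taxon 2, Taxon 3} is supported by C3: its derived state '0' occurs in exactly those taxa and in no other taxon (including the outgroup).

C3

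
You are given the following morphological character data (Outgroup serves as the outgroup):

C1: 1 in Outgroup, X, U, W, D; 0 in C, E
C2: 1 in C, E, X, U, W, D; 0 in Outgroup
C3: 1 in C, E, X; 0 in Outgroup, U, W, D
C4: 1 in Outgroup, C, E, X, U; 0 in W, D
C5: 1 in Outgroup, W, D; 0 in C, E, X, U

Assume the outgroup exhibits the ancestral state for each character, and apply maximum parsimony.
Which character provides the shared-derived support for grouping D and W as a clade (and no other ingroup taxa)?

C4

Character polarity is set by the outgroup: the derived state is whichever differs from the outgroup's state, so for C1, C4, C5 the derived state is '0', and for the remaining characters it is '1'.
C1 (derived state '0') is shared by C and E — a synapomorphy uniting that clade.
C2 (derived state '1') is shared by all ingroup taxa — unites the whole ingroup.
Only C, E, and X show the derived state '1' for C3, supporting them as a clade.
C4 (derived state '0') is shared by D and W — a synapomorphy uniting that clade.
C5 (derived state '0') is shared by C, E, U, and X — a synapomorphy uniting that clade.
Most parsimonious ingroup topology: ((((C,E),X),U),(W,D)).
The clade {D, W} is supported by C4: its derived state '0' occurs in exactly those taxa and in no other taxon (including the outgroup).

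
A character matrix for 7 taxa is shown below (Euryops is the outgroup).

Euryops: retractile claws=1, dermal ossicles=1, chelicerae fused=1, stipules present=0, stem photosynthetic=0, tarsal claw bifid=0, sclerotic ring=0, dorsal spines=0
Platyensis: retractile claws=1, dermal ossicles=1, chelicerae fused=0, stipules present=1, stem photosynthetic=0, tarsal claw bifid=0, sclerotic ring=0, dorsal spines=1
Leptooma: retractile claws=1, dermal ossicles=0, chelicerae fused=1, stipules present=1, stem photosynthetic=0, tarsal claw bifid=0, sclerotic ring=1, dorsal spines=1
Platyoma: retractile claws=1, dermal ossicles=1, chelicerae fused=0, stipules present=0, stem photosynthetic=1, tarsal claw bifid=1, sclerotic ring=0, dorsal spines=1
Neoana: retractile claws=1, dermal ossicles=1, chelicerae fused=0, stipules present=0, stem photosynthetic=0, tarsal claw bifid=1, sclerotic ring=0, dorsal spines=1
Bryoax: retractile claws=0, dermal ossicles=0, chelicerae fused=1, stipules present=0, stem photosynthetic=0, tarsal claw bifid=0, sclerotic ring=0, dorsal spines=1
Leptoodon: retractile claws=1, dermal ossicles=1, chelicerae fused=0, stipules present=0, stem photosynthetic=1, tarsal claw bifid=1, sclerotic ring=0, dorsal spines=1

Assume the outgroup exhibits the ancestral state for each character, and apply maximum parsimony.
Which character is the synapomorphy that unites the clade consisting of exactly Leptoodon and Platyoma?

stem photosynthetic

Character polarity is set by the outgroup: the derived state is whichever differs from the outgroup's state, so for retractile claws, dermal ossicles, chelicerae fused the derived state is '0', and for the remaining characters it is '1'.
retractile claws: derived state '0' in Bryoax only — an autapomorphy, so it tells us nothing about relationships among taxa.
Only Bryoax and Leptooma show the derived state '0' for dermal ossicles, supporting them as a clade.
chelicerae fused: derived state '0' in Leptoodon, Neoana, Platyensis, and Platyoma only — synapomorphy for {Leptoodon, Neoana, Platyensis, Platyoma}.
stipules present groups Leptooma and Platyensis, which is incompatible with the clades supported by the remaining characters; treating it as convergent (homoplasy) costs fewer steps than any alternative tree.
stem photosynthetic: derived state '1' in Leptoodon and Platyoma only — synapomorphy for {Leptoodon, Platyoma}.
tarsal claw bifid (derived state '1') is shared by Leptoodon, Neoana, and Platyoma — a synapomorphy uniting that clade.
sclerotic ring: derived state '1' in Leptooma only — an autapomorphy, so it tells us nothing about relationships among taxa.
All ingroup taxa share the derived state '1' for dorsal spines; it defines the ingroup but does not resolve relationships within it.
Most parsimonious ingroup topology: ((Platyensis,((Platyoma,Leptoodon),Neoana)),(Leptooma,Bryoax)).
The clade {Leptoodon, Platyoma} is supported by stem photosynthetic: its derived state '1' occurs in exactly those taxa and in no other taxon (including the outgroup).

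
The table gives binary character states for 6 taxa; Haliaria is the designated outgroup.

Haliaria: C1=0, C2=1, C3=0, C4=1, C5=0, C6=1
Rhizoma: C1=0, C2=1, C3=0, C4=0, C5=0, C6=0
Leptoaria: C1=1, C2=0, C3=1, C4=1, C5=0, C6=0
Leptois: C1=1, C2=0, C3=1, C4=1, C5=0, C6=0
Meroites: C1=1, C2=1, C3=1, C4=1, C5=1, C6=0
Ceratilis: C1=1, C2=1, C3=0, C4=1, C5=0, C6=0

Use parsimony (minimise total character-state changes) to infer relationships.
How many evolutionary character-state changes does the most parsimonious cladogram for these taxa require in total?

6

Character polarity is set by the outgroup: the derived state is whichever differs from the outgroup's state, so for C2, C4, C6 the derived state is '0', and for the remaining characters it is '1'.
C1 (derived state '1') is shared by Ceratilis, Leptoaria, Leptois, and Meroites — a synapomorphy uniting that clade.
C2 (derived state '0') is shared by Leptoaria and Leptois — a synapomorphy uniting that clade.
C3: derived state '1' in Leptoaria, Leptois, and Meroites only — synapomorphy for {Leptoaria, Leptois, Meroites}.
C4 (derived state '0') is unique to Rhizoma (autapomorphy; uninformative for grouping).
C5 (derived state '1') is unique to Meroites (autapomorphy; uninformative for grouping).
All ingroup taxa share the derived state '0' for C6; it defines the ingroup but does not resolve relationships within it.
Most parsimonious ingroup topology: (Rhizoma,(((Leptoaria,Leptois),Meroites),Ceratilis)).
Changes per character on this tree: C1: 1; C2: 1; C3: 1; C4: 1; C5: 1; C6: 1.
Total = 6.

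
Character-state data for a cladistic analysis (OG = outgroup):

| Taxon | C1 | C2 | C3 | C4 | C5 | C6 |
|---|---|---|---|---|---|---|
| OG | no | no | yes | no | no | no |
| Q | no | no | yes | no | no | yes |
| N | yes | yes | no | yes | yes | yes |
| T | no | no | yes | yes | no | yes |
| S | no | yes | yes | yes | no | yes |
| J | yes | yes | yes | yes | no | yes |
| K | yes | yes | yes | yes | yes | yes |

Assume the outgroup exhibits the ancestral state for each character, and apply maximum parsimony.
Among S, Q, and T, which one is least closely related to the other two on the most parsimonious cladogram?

Q

Character polarity is set by the outgroup: the derived state is whichever differs from the outgroup's state, so for C3 the derived state is 'no', and for the remaining characters it is 'yes'.
C1: derived state 'yes' in J, K, and N only — synapomorphy for {J, K, N}.
Only J, K, N, and S show the derived state 'yes' for C2, supporting them as a clade.
C3: derived state 'no' in N only — an autapomorphy, so it tells us nothing about relationships among taxa.
C4 (derived state 'yes') is shared by J, K, N, S, and T — a synapomorphy uniting that clade.
C5 (derived state 'yes') is shared by K and N — a synapomorphy uniting that clade.
C6 (derived state 'yes') is shared by all ingroup taxa — unites the whole ingroup.
Most parsimonious ingroup topology: (Q,((((N,K),J),S),T)).
S and T share a more recent common ancestor with each other than either does with Q, so Q is the least closely related of the three.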